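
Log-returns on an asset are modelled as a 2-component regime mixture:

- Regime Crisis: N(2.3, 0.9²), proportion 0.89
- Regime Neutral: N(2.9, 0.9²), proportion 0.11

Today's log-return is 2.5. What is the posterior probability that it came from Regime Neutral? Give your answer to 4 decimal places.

Apply Bayes' rule: the posterior for each component is proportional to its prior times its likelihood at x.
Normal densities:
  p_Crisis = (1/(0.9·√(2π)))·exp(−(2.5−2.3)²/(2·0.9²)) = 0.443269·exp(-0.02469) = 0.432458
  p_Neutral = (1/(0.9·√(2π)))·exp(−(2.5−2.9)²/(2·0.9²)) = 0.443269·exp(-0.09877) = 0.401582
Unnormalised posteriors:
  P(Z=Crisis)·p_Crisis = 0.89 × 0.432458 = 0.384888
  P(Z=Neutral)·p_Neutral = 0.11 × 0.401582 = 0.044174
Normaliser: 0.384888 + 0.044174 = 0.429062
P(Regime Neutral | data) = 0.044174 / 0.429062 ≈ 0.1030

0.1030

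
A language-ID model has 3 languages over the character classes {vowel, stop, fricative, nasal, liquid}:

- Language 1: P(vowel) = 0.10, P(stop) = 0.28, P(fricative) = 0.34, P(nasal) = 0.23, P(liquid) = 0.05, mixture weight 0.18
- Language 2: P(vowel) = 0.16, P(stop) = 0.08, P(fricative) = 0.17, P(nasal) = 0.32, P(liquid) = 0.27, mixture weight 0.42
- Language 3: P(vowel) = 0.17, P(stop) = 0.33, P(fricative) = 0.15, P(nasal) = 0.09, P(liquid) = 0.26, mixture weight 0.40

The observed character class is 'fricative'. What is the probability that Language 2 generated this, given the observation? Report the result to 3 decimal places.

By Bayes' theorem, P(k | x) = π_k f_k(x) / Σ_j π_j f_j(x).
Categorical probabilities:
  L_1 = P(fricative | comp) = 0.34
  L_2 = P(fricative | comp) = 0.17
  L_3 = P(fricative | comp) = 0.15
Multiply by the mixture weights:
  π_1·L_1 = 0.18 × 0.34 = 0.0612
  π_2·L_2 = 0.42 × 0.17 = 0.0714
  π_3·L_3 = 0.40 × 0.15 = 0.06
Denominator: 0.0612 + 0.0714 + 0.06 = 0.1926
P(Language 2 | data) = 0.0714 / 0.1926 ≈ 0.371

0.371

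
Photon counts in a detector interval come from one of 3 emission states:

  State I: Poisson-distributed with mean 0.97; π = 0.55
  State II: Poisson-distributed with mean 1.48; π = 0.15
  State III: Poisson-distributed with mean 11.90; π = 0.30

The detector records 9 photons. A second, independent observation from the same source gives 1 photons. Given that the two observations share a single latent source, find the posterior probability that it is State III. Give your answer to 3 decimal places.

Posterior ∝ prior × likelihood, so P(k | x) ∝ P(Z=k) f_k(x); normalise over all components.
Since both observations come from the same component, the likelihood for component k is f_k(x₁)·f_k(x₂).
  L_I = [7.94176e-07] × [0.367711] = 2.92027e-07
  L_II = [2.13716e-05] × [0.336904] = 7.20017e-06
  L_III = [0.0895479] × [8.08058e-05] = 7.23599e-06
Prior × likelihood for each component:
  P(Z=I)·L_I = 0.55 × 2.92027e-07 = 1.60615e-07
  P(Z=II)·L_II = 0.15 × 7.20017e-06 = 1.08002e-06
  P(Z=III)·L_III = 0.30 × 7.23599e-06 = 2.1708e-06
Normaliser: 1.60615e-07 + 1.08002e-06 + 2.1708e-06 = 3.41144e-06
Responsibility of State III: 2.1708e-06 / 3.41144e-06 ≈ 0.636

0.636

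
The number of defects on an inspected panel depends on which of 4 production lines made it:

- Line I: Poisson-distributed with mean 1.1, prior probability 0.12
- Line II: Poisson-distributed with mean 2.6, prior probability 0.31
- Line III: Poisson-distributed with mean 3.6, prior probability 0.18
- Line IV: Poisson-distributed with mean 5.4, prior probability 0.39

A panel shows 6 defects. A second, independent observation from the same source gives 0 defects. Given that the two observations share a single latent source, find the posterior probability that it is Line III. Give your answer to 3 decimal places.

Apply Bayes' rule: the posterior for each component is proportional to its prior times its likelihood at x.
Since both observations come from the same component, the likelihood for component k is f_k(x₁)·f_k(x₂).
  f_I = [e^(−1.1)·1.1^6/6! = 0.00081903] × [0.332871] = 0.000272631
  f_II = [e^(−2.6)·2.6^6/6! = 0.0318671] × [0.0742736] = 0.00236688
  f_III = [e^(−3.6)·3.6^6/6! = 0.0826081] × [0.0273237] = 0.00225716
  f_IV = [e^(−5.4)·5.4^6/6! = 0.155539] × [0.00451658] = 0.000702505
Unnormalised posteriors:
  π_I·f_I = 0.12 × 0.000272631 = 3.27158e-05
  π_II·f_II = 0.31 × 0.00236688 = 0.000733733
  π_III·f_III = 0.18 × 0.00225716 = 0.000406289
  π_IV·f_IV = 0.39 × 0.000702505 = 0.000273977
Normaliser: 3.27158e-05 + 0.000733733 + 0.000406289 + 0.000273977 = 0.00144671
P(Line III | x₁,x₂) = 0.000406289 / 0.00144671 ≈ 0.281

0.281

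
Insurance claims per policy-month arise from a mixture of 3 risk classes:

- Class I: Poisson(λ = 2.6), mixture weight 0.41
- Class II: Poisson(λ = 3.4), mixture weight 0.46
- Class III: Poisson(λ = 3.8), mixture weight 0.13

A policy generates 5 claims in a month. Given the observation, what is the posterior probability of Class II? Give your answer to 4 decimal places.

P(component k | x) = π_k·f_k(x) / marginal(x), where marginal(x) = Σ_j π_j·f_j(x).
Poisson probabilities:
  p_I = e^(−2.6)·2.6^5/5! = 0.0735394
  p_II = e^(−3.4)·3.4^5/5! = 0.126361
  p_III = e^(−3.8)·3.8^5/5! = 0.147713
Unnormalised posteriors:
  π_I·p_I = 0.41 × 0.0735394 = 0.0301511
  π_II·p_II = 0.46 × 0.126361 = 0.0581259
  π_III·p_III = 0.13 × 0.147713 = 0.0192026
Sum: 0.0301511 + 0.0581259 + 0.0192026 = 0.10748
Responsibility of Class II: 0.0581259 / 0.10748 ≈ 0.5408

0.5408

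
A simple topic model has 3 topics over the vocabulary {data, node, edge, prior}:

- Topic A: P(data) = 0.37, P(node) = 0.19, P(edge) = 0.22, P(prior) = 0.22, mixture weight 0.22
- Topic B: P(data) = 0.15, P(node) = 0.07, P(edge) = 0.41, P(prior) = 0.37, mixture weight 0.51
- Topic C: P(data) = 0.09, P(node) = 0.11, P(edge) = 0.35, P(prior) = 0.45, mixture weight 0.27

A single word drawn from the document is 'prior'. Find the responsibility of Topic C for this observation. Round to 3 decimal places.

0.339

Posterior ∝ prior × likelihood, so P(k | x) ∝ P(Z=k) f_k(x); normalise over all components.
Evaluate each component's likelihood at the observed value:
  L_A = 0.22
  L_B = 0.37
  L_C = 0.45
Prior × likelihood for each component:
  P(Z=A)·L_A = 0.22 × 0.22 = 0.0484
  P(Z=B)·L_B = 0.51 × 0.37 = 0.1887
  P(Z=C)·L_C = 0.27 × 0.45 = 0.1215
Denominator: 0.0484 + 0.1887 + 0.1215 = 0.3586
P(Topic C | data) ≈ 0.339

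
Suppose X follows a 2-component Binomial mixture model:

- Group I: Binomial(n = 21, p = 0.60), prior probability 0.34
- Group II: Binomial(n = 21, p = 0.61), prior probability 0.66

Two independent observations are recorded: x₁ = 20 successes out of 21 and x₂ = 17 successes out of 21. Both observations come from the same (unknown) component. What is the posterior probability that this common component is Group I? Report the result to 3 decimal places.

Posterior ∝ prior × likelihood, so P(k | x) ∝ w_k f_k(x); normalise over all components.
Since both observations come from the same component, the likelihood for component k is f_k(x₁)·f_k(x₂).
  L_I = [C(21,20)·0.60^20·0.40^1 = 21·3.65616e-05·0.4 = 0.000307117] × [0.0259344] = 7.96489e-06
  L_II = [C(21,20)·0.61^20·0.39^1 = 21·5.08858e-05·0.39 = 0.000416755] × [0.0310406] = 1.29363e-05
Unnormalised posteriors:
  w_I·L_I = 0.34 × 7.96489e-06 = 2.70806e-06
  w_II·L_II = 0.66 × 1.29363e-05 = 8.53796e-06
Sum: 2.70806e-06 + 8.53796e-06 = 1.1246e-05
So the posterior for Group I is 2.70806e-06 / 1.1246e-05 ≈ 0.241.

0.241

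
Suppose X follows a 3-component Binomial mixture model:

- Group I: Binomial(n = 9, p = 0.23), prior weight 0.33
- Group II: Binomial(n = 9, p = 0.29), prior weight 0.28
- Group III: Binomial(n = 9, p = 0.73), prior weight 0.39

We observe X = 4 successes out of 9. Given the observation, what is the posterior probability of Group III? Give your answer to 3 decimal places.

0.207

The responsibility of component k is P(Z=k) f_k(x) divided by Σ_j P(Z=j) f_j(x).
Component likelihoods at x = 4 successes out of 9:
  p_I = C(9,4)·0.23^4·0.77^5 = 126·0.00279841·0.270678 = 0.0954411
  p_II = C(9,4)·0.29^4·0.71^5 = 126·0.00707281·0.180423 = 0.160788
  p_III = C(9,4)·0.73^4·0.27^5 = 126·0.283982·0.00143489 = 0.0513429
Prior × likelihood for each component:
  P(Z=I)·p_I = 0.33 × 0.0954411 = 0.0314956
  P(Z=II)·p_II = 0.28 × 0.160788 = 0.0450207
  P(Z=III)·p_III = 0.39 × 0.0513429 = 0.0200237
Normaliser: 0.0314956 + 0.0450207 + 0.0200237 = 0.09654
Responsibility of Group III: 0.0200237 / 0.09654 ≈ 0.207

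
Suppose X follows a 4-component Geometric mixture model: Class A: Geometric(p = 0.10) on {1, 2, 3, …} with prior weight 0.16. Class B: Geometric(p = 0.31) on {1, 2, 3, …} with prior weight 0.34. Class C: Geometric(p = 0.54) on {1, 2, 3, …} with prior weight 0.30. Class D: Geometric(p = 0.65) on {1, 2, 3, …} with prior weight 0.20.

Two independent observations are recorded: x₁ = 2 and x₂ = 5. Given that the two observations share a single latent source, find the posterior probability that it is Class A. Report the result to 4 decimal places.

0.1138

P(component k | x) = w_k·f_k(x) / marginal(x), where marginal(x) = Σ_j w_j·f_j(x).
Since both observations come from the same component, the likelihood for component k is f_k(x₁)·f_k(x₂).
  L_A = [0.10·(1−0.10)^1 = 0.10·0.9 = 0.09] × [0.06561] = 0.0059049
  L_B = [0.31·(1−0.31)^1 = 0.31·0.69 = 0.2139] × [0.0702681] = 0.0150303
  L_C = [0.54·(1−0.54)^1 = 0.54·0.46 = 0.2484] × [0.0241783] = 0.00600588
  L_D = [0.65·(1−0.65)^1 = 0.65·0.35 = 0.2275] × [0.00975406] = 0.00221905
Prior × likelihood for each component:
  w_A·L_A = 0.16 × 0.0059049 = 0.000944784
  w_B·L_B = 0.34 × 0.0150303 = 0.00511032
  w_C·L_C = 0.30 × 0.00600588 = 0.00180176
  w_D·L_D = 0.20 × 0.00221905 = 0.00044381
Denominator: 0.000944784 + 0.00511032 + 0.00180176 + 0.00044381 = 0.00830067
So the posterior for Class A is 0.000944784 / 0.00830067 ≈ 0.1138.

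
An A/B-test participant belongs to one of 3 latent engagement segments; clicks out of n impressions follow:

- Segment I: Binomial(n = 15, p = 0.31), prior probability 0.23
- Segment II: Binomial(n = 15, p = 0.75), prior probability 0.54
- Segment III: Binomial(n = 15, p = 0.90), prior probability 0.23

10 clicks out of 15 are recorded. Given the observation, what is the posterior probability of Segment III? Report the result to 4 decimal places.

0.0260

P(component k | x) = π_k·f_k(x) / marginal(x), where marginal(x) = Σ_j π_j·f_j(x).
Evaluate each component's likelihood at the observed value:
  f_I = C(15,10)·0.31^10·0.69^5 = 3003·8.19628e-06·0.156403 = 0.00384962
  f_II = C(15,10)·0.75^10·0.25^5 = 3003·0.0563135·0.000976562 = 0.165146
  f_III = C(15,10)·0.90^10·0.10^5 = 3003·0.348678·1e-05 = 0.0104708
Weight by the priors:
  π_I·f_I = 0.23 × 0.00384962 = 0.000885412
  π_II·f_II = 0.54 × 0.165146 = 0.0891788
  π_III·f_III = 0.23 × 0.0104708 = 0.00240829
Evidence: 0.000885412 + 0.0891788 + 0.00240829 = 0.0924725
P(Segment III | 10 clicks out of 15) ≈ 0.0260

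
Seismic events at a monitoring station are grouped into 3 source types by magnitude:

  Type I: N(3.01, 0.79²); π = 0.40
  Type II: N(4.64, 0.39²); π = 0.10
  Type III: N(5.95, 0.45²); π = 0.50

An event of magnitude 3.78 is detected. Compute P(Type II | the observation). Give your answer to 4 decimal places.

Posterior ∝ prior × likelihood, so P(k | x) ∝ π_k f_k(x); normalise over all components.
Evaluate each component's likelihood at the observed value:
  f_I = (1/(0.79·√(2π)))·exp(−(3.78−3.01)²/(2·0.79²)) = 0.504990·exp(-0.47500) = 0.314045
  f_II = (1/(0.39·√(2π)))·exp(−(3.78−4.64)²/(2·0.39²)) = 1.022929·exp(-2.43130) = 0.0899389
  f_III = (1/(0.45·√(2π)))·exp(−(3.78−5.95)²/(2·0.45²)) = 0.886538·exp(-11.62691) = 7.9103e-06
Unnormalised posteriors:
  π_I·f_I = 0.40 × 0.314045 = 0.125618
  π_II·f_II = 0.10 × 0.0899389 = 0.00899389
  π_III·f_III = 0.50 × 7.9103e-06 = 3.95515e-06
Marginal: 0.125618 + 0.00899389 + 3.95515e-06 = 0.134616
P(Type II | data) = 0.00899389 / 0.134616 ≈ 0.0668

0.0668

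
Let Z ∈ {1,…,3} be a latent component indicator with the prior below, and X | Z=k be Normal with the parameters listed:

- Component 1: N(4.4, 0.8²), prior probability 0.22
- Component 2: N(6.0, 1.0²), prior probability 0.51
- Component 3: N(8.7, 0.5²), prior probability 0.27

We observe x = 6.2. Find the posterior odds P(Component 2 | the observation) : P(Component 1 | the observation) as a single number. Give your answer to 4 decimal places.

Only the two components matter; the odds are (π_i f_i(x)) / (π_j f_j(x)).
Component likelihoods at x = 6.2:
  L_1 = 0.0396746
  L_2 = 0.391043
  L_3 = 2.97344e-06
Odds = (0.51/0.22) × (0.391043/0.0396746) = 2.31818 × 9.85626 ≈ 22.8486

22.8486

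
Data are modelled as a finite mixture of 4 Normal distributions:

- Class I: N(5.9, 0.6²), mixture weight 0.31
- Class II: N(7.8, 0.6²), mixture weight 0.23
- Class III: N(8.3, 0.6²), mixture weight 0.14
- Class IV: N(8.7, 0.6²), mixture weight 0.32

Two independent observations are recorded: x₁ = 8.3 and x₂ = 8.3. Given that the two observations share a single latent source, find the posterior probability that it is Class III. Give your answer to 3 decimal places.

0.304

By Bayes' theorem, P(k | x) = π_k f_k(x) / Σ_j π_j f_j(x).
Since both observations come from the same component, the likelihood for component k is f_k(x₁)·f_k(x₂).
  f_I = [(1/(0.6·√(2π)))·exp(−(8.3−5.9)²/(2·0.6²)) = 0.664904·exp(-8.00000) = 0.00022305] × [0.00022305] = 4.97515e-08
  f_II = [(1/(0.6·√(2π)))·exp(−(8.3−7.8)²/(2·0.6²)) = 0.664904·exp(-0.34722) = 0.469853] × [0.469853] = 0.220762
  f_III = [(1/(0.6·√(2π)))·exp(−(8.3−8.3)²/(2·0.6²)) = 0.664904·exp(-0.00000) = 0.664904] × [0.664904] = 0.442097
  f_IV = [(1/(0.6·√(2π)))·exp(−(8.3−8.7)²/(2·0.6²)) = 0.664904·exp(-0.22222) = 0.532413] × [0.532413] = 0.283464
Multiply by the mixture weights:
  π_I·f_I = 0.31 × 4.97515e-08 = 1.5423e-08
  π_II·f_II = 0.23 × 0.220762 = 0.0507753
  π_III·f_III = 0.14 × 0.442097 = 0.0618936
  π_IV·f_IV = 0.32 × 0.283464 = 0.0907085
Denominator: 1.5423e-08 + 0.0507753 + 0.0618936 + 0.0907085 = 0.203377
P(Class III | x₁, x₂) ≈ 0.304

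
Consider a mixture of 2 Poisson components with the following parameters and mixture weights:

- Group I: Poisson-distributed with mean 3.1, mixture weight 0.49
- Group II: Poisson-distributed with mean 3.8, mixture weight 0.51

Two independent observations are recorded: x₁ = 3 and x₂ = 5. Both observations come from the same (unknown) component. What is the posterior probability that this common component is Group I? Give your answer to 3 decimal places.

Apply Bayes' rule: the posterior for each component is proportional to its prior times its likelihood at x.
Since both observations come from the same component, the likelihood for component k is f_k(x₁)·f_k(x₂).
  L_I = [e^(−3.1)·3.1^3/3! = 0.223677] × [0.107477] = 0.02404
  L_II = [e^(−3.8)·3.8^3/3! = 0.204588] × [0.147713] = 0.0302203
Prior × likelihood for each component:
  P(Z=I)·L_I = 0.49 × 0.02404 = 0.0117796
  P(Z=II)·L_II = 0.51 × 0.0302203 = 0.0154123
Normaliser: 0.0117796 + 0.0154123 = 0.027192
P(Group I | x₁, x₂) = 0.0117796 / 0.027192 ≈ 0.433

0.433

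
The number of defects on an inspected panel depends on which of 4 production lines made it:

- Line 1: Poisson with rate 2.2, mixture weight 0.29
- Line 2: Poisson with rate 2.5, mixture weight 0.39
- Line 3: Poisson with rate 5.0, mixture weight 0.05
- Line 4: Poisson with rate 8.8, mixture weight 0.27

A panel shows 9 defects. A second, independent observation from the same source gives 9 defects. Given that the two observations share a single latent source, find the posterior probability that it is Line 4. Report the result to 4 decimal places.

0.9860

Apply Bayes' rule: the posterior for each component is proportional to its prior times its likelihood at x.
Since both observations come from the same component, the likelihood for component k is f_k(x₁)·f_k(x₂).
  L_1 = [e^(−2.2)·2.2^9/9! = 0.000368632] × [0.000368632] = 1.3589e-07
  L_2 = [e^(−2.5)·2.5^9/9! = 0.000862901] × [0.000862901] = 7.44598e-07
  L_3 = [e^(−5.0)·5.0^9/9! = 0.0362656] × [0.0362656] = 0.00131519
  L_4 = [e^(−8.8)·8.8^9/9! = 0.131459] × [0.131459] = 0.0172814
Multiply by the mixture weights:
  π_1·L_1 = 0.29 × 1.3589e-07 = 3.9408e-08
  π_2·L_2 = 0.39 × 7.44598e-07 = 2.90393e-07
  π_3·L_3 = 0.05 × 0.00131519 = 6.57596e-05
  π_4·L_4 = 0.27 × 0.0172814 = 0.00466598
Evidence: 3.9408e-08 + 2.90393e-07 + 6.57596e-05 + 0.00466598 = 0.00473207
P(Line 4 | x₁, x₂) ≈ 0.9860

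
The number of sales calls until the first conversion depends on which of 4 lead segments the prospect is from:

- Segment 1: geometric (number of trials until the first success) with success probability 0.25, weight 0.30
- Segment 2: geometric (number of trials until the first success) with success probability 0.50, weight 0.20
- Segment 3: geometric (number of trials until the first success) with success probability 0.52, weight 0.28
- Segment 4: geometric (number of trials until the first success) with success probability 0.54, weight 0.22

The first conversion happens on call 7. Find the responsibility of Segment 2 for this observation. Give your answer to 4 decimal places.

0.0877

Posterior ∝ prior × likelihood, so P(k | x) ∝ w_k f_k(x); normalise over all components.
Evaluate each component's likelihood at the observed value:
  L_1 = 0.25·(1−0.25)^6 = 0.25·0.177979 = 0.0444946
  L_2 = 0.50·(1−0.50)^6 = 0.50·0.015625 = 0.0078125
  L_3 = 0.52·(1−0.52)^6 = 0.52·0.0122306 = 0.00635991
  L_4 = 0.54·(1−0.54)^6 = 0.54·0.0094743 = 0.00511612
Prior × likelihood for each component:
  w_1·L_1 = 0.30 × 0.0444946 = 0.0133484
  w_2·L_2 = 0.20 × 0.0078125 = 0.0015625
  w_3·L_3 = 0.28 × 0.00635991 = 0.00178077
  w_4·L_4 = 0.22 × 0.00511612 = 0.00112555
Marginal: 0.0133484 + 0.0015625 + 0.00178077 + 0.00112555 = 0.0178172
P(Segment 2 | the observation) ≈ 0.0877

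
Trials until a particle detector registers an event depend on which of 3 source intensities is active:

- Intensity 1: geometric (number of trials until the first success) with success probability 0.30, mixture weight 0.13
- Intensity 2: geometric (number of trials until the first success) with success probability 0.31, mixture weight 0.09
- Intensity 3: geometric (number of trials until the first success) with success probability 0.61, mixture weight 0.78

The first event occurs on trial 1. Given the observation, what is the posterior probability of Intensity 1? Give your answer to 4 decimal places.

By Bayes' theorem, P(k | x) = P(Z=k) f_k(x) / Σ_j P(Z=j) f_j(x).
Component likelihoods at x = 1:
  p_1 = 0.30·(1−0.30)^0 = 0.30·1 = 0.3
  p_2 = 0.31·(1−0.31)^0 = 0.31·1 = 0.31
  p_3 = 0.61·(1−0.61)^0 = 0.61·1 = 0.61
Multiply by the mixture weights:
  P(Z=1)·p_1 = 0.13 × 0.3 = 0.039
  P(Z=2)·p_2 = 0.09 × 0.31 = 0.0279
  P(Z=3)·p_3 = 0.78 × 0.61 = 0.4758
Evidence: 0.039 + 0.0279 + 0.4758 = 0.5427
So the posterior for Intensity 1 is 0.039 / 0.5427 ≈ 0.0719.

0.0719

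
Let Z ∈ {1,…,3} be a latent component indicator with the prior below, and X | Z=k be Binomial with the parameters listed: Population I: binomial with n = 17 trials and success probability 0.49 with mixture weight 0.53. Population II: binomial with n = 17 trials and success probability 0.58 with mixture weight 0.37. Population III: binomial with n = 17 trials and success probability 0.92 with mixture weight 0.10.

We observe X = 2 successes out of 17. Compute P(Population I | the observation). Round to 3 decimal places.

0.950

By Bayes' theorem, P(k | x) = π_k f_k(x) / Σ_j π_j f_j(x).
Component likelihoods at x = 2 successes out of 17:
  f_I = C(17,2)·0.49^2·0.51^15 = 136·0.2401·4.10726e-05 = 0.00134117
  f_II = C(17,2)·0.58^2·0.42^15 = 136·0.3364·2.23223e-06 = 0.000102126
  f_III = C(17,2)·0.92^2·0.08^15 = 136·0.8464·3.51844e-17 = 4.05009e-15
Weight by the priors:
  π_I·f_I = 0.53 × 0.00134117 = 0.00071082
  π_II·f_II = 0.37 × 0.000102126 = 3.77864e-05
  π_III·f_III = 0.10 × 4.05009e-15 = 4.05009e-16
Evidence: 0.00071082 + 3.77864e-05 + 4.05009e-16 = 0.000748606
So the posterior for Population I is 0.00071082 / 0.000748606 ≈ 0.950.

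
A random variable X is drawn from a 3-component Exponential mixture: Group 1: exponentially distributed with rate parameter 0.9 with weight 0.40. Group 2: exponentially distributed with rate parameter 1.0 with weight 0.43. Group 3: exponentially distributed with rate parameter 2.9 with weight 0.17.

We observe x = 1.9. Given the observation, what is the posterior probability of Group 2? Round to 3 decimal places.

0.489

The responsibility of component k is P(Z=k) f_k(x) divided by Σ_j P(Z=j) f_j(x).
Evaluate each component's likelihood at the observed value:
  p_1 = 0.162779
  p_2 = 0.149569
  p_3 = 0.0117337
Unnormalised posteriors:
  P(Z=1)·p_1 = 0.40 × 0.162779 = 0.0651117
  P(Z=2)·p_2 = 0.43 × 0.149569 = 0.0643145
  P(Z=3)·p_3 = 0.17 × 0.0117337 = 0.00199473
Marginal: 0.0651117 + 0.0643145 + 0.00199473 = 0.131421
P(Group 2 | data) ≈ 0.489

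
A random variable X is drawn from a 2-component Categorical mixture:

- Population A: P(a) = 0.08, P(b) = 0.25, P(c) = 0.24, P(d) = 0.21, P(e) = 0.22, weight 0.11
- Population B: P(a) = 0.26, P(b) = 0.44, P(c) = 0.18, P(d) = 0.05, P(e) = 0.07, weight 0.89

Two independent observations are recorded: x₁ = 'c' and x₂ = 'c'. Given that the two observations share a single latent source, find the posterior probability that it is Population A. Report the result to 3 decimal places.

The responsibility of component k is π_k f_k(x) divided by Σ_j π_j f_j(x).
Since both observations come from the same component, the likelihood for component k is f_k(x₁)·f_k(x₂).
  p_A = [P(c | comp) = 0.24] × [0.24] = 0.0576
  p_B = [P(c | comp) = 0.18] × [0.18] = 0.0324
Multiply by the mixture weights:
  π_A·p_A = 0.11 × 0.0576 = 0.006336
  π_B·p_B = 0.89 × 0.0324 = 0.028836
Sum: 0.006336 + 0.028836 = 0.035172
P(Population A | x₁,x₂) ≈ 0.180

0.180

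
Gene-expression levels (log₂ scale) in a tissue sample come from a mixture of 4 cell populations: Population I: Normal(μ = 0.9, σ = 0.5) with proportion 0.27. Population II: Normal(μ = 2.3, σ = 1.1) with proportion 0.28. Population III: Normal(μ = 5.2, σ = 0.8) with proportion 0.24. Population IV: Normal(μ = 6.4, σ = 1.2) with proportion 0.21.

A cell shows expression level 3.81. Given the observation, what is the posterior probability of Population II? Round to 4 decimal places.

0.5435

P(component k | x) = π_k·f_k(x) / marginal(x), where marginal(x) = Σ_j π_j·f_j(x).
Normal densities:
  L_I = (1/(0.5·√(2π)))·exp(−(3.81−0.9)²/(2·0.5²)) = 0.797885·exp(-16.93620) = 3.5208e-08
  L_II = (1/(1.1·√(2π)))·exp(−(3.81−2.3)²/(2·1.1²)) = 0.362675·exp(-0.94219) = 0.141361
  L_III = (1/(0.8·√(2π)))·exp(−(3.81−5.2)²/(2·0.8²)) = 0.498678·exp(-1.50945) = 0.110223
  L_IV = (1/(1.2·√(2π)))·exp(−(3.81−6.4)²/(2·1.2²)) = 0.332452·exp(-2.32920) = 0.032372
Prior × likelihood for each component:
  π_I·L_I = 0.27 × 3.5208e-08 = 9.50617e-09
  π_II·L_II = 0.28 × 0.141361 = 0.0395811
  π_III·L_III = 0.24 × 0.110223 = 0.0264536
  π_IV·L_IV = 0.21 × 0.032372 = 0.00679812
Sum: 9.50617e-09 + 0.0395811 + 0.0264536 + 0.00679812 = 0.0728328
So the posterior for Population II is 0.0395811 / 0.0728328 ≈ 0.5435.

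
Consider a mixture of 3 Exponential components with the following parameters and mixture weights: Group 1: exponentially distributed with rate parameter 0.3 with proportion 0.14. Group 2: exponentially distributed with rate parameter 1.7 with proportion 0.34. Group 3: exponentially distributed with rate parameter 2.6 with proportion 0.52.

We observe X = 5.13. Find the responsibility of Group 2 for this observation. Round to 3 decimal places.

Apply Bayes' rule: the posterior for each component is proportional to its prior times its likelihood at x.
Evaluate each component's likelihood at the observed value:
  p_1 = 0.3·e^(−0.3·5.13) = 0.3·e^(−1.5390) = 0.0643787
  p_2 = 1.7·e^(−1.7·5.13) = 1.7·e^(−8.7210) = 0.000277311
  p_3 = 2.6·e^(−2.6·5.13) = 2.6·e^(−13.3380) = 4.19135e-06
Prior × likelihood for each component:
  w_1·p_1 = 0.14 × 0.0643787 = 0.00901301
  w_2·p_2 = 0.34 × 0.000277311 = 9.42857e-05
  w_3·p_3 = 0.52 × 4.19135e-06 = 2.1795e-06
Denominator: 0.00901301 + 9.42857e-05 + 2.1795e-06 = 0.00910948
P(Group 2 | the observation) ≈ 0.010

0.010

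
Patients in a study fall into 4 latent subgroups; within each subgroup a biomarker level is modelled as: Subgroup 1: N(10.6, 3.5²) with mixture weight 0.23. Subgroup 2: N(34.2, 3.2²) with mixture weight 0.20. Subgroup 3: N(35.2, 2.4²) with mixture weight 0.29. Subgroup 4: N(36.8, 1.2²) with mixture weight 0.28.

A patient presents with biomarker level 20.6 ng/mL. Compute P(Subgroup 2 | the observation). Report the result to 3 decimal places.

P(component k | x) = P(Z=k)·f_k(x) / marginal(x), where marginal(x) = Σ_j P(Z=j)·f_j(x).
Normal densities:
  L_1 = (1/(3.5·√(2π)))·exp(−(20.6−10.6)²/(2·3.5²)) = 0.113984·exp(-4.08163) = 0.00192403
  L_2 = (1/(3.2·√(2π)))·exp(−(20.6−34.2)²/(2·3.2²)) = 0.124669·exp(-9.03125) = 1.49121e-05
  L_3 = (1/(2.4·√(2π)))·exp(−(20.6−35.2)²/(2·2.4²)) = 0.166226·exp(-18.50347) = 1.53018e-09
  L_4 = (1/(1.2·√(2π)))·exp(−(20.6−36.8)²/(2·1.2²)) = 0.332452·exp(-91.12500) = 8.84391e-41
Multiply by the mixture weights:
  P(Z=1)·L_1 = 0.23 × 0.00192403 = 0.000442527
  P(Z=2)·L_2 = 0.20 × 1.49121e-05 = 2.98241e-06
  P(Z=3)·L_3 = 0.29 × 1.53018e-09 = 4.43753e-10
  P(Z=4)·L_4 = 0.28 × 8.84391e-41 = 2.47629e-41
Evidence: 0.000442527 + 2.98241e-06 + 4.43753e-10 + 2.47629e-41 = 0.000445509
P(Subgroup 2 | data) = 2.98241e-06 / 0.000445509 ≈ 0.007

0.007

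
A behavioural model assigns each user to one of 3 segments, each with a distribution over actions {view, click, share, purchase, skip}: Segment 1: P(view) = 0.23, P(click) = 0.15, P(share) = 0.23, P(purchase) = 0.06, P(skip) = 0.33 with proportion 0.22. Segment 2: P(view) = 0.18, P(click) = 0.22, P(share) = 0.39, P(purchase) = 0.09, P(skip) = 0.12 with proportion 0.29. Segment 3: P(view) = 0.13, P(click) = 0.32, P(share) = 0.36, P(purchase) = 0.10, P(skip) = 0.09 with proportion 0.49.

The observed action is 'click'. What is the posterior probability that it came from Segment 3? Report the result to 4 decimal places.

The responsibility of component k is P(Z=k) f_k(x) divided by Σ_j P(Z=j) f_j(x).
Categorical probabilities:
  p_1 = P(click | comp) = 0.15
  p_2 = P(click | comp) = 0.22
  p_3 = P(click | comp) = 0.32
Prior × likelihood for each component:
  P(Z=1)·p_1 = 0.22 × 0.15 = 0.033
  P(Z=2)·p_2 = 0.29 × 0.22 = 0.0638
  P(Z=3)·p_3 = 0.49 × 0.32 = 0.1568
Normaliser: 0.033 + 0.0638 + 0.1568 = 0.2536
P(Segment 3 | x) = 0.1568 / 0.2536 ≈ 0.6183

0.6183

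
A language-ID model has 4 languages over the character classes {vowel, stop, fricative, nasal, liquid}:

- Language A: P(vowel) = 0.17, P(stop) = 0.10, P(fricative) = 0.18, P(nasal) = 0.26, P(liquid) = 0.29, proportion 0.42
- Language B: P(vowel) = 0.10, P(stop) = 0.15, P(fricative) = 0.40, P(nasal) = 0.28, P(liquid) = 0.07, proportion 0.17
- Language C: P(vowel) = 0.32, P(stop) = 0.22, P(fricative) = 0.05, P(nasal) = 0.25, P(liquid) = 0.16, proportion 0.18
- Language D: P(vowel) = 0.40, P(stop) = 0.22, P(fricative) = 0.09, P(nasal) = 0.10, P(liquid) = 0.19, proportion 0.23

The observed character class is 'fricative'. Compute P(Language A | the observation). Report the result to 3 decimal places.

Apply Bayes' rule: the posterior for each component is proportional to its prior times its likelihood at x.
Categorical probabilities:
  L_A = 0.18
  L_B = 0.4
  L_C = 0.05
  L_D = 0.09
Unnormalised posteriors:
  π_A·L_A = 0.42 × 0.18 = 0.0756
  π_B·L_B = 0.17 × 0.4 = 0.068
  π_C·L_C = 0.18 × 0.05 = 0.009
  π_D·L_D = 0.23 × 0.09 = 0.0207
Evidence: 0.0756 + 0.068 + 0.009 + 0.0207 = 0.1733
P(Language A | data) ≈ 0.436

0.436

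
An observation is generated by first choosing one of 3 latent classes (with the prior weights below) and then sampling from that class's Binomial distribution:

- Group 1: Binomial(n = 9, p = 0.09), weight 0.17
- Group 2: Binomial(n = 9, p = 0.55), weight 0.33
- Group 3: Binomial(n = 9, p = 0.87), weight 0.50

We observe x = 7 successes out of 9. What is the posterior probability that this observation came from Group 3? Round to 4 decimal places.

Apply Bayes' rule: the posterior for each component is proportional to its prior times its likelihood at x.
Binomial probabilities:
  f_1 = C(9,7)·0.09^7·0.91^2 = 36·4.78297e-08·0.8281 = 1.42588e-06
  f_2 = C(9,7)·0.55^7·0.45^2 = 36·0.0152244·0.2025 = 0.110986
  f_3 = C(9,7)·0.87^7·0.13^2 = 36·0.377255·0.0169 = 0.229522
Prior × likelihood for each component:
  P(Z=1)·f_1 = 0.17 × 1.42588e-06 = 2.424e-07
  P(Z=2)·f_2 = 0.33 × 0.110986 = 0.0366252
  P(Z=3)·f_3 = 0.50 × 0.229522 = 0.114761
Sum: 2.424e-07 + 0.0366252 + 0.114761 = 0.151386
Responsibility of Group 3: 0.114761 / 0.151386 ≈ 0.7581

0.7581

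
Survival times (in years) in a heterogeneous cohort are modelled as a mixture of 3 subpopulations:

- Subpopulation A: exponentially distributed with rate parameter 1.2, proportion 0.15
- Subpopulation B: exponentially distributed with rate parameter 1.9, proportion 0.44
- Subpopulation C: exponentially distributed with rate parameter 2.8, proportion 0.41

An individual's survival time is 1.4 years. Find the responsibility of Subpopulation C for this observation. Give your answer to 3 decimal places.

0.198

Posterior ∝ prior × likelihood, so P(k | x) ∝ P(Z=k) f_k(x); normalise over all components.
Component likelihoods at x = 1.4 years:
  f_A = 1.2·e^(−1.2·1.4) = 1.2·e^(−1.6800) = 0.223649
  f_B = 1.9·e^(−1.9·1.4) = 1.9·e^(−2.6600) = 0.132902
  f_C = 2.8·e^(−2.8·1.4) = 2.8·e^(−3.9200) = 0.0555551
Weight by the priors:
  P(Z=A)·f_A = 0.15 × 0.223649 = 0.0335473
  P(Z=B)·f_B = 0.44 × 0.132902 = 0.0584767
  P(Z=C)·f_C = 0.41 × 0.0555551 = 0.0227776
Evidence: 0.0335473 + 0.0584767 + 0.0227776 = 0.114802
Responsibility of Subpopulation C: 0.0227776 / 0.114802 ≈ 0.198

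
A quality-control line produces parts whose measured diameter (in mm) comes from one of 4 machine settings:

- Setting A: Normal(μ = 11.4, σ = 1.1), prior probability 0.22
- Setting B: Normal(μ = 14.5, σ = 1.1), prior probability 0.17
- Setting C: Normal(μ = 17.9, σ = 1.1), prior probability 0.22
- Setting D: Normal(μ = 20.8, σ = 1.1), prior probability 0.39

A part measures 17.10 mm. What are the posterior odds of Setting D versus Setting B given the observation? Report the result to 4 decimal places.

0.1309

Posterior odds = (w_i f_i(x)) / (w_j f_j(x)); the normalising sum cancels.
Component likelihoods at x = 17.10 mm:
  f_A = 5.35605e-07
  f_B = 0.0222006
  f_C = 0.278396
  f_D = 0.00126678
0.000494046 / 0.0037741 ≈ 0.1309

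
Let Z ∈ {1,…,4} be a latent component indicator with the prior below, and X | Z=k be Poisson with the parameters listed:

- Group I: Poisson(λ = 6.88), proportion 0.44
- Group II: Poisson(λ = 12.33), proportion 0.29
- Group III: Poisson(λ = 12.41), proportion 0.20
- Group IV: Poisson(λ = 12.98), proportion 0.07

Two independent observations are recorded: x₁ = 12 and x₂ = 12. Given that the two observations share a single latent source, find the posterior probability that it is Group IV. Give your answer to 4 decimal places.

0.1140

Posterior ∝ prior × likelihood, so P(k | x) ∝ P(Z=k) f_k(x); normalise over all components.
Since both observations come from the same component, the likelihood for component k is f_k(x₁)·f_k(x₂).
  f_I = [e^(−6.88)·6.88^12/12! = 0.0241423] × [0.0241423] = 0.00058285
  f_II = [e^(−12.33)·12.33^12/12! = 0.113859] × [0.113859] = 0.012964
  f_III = [e^(−12.41)·12.41^12/12! = 0.113587] × [0.113587] = 0.0129021
  f_IV = [e^(−12.98)·12.98^12/12! = 0.110108] × [0.110108] = 0.0121237
Multiply by the mixture weights:
  P(Z=I)·f_I = 0.44 × 0.00058285 = 0.000256454
  P(Z=II)·f_II = 0.29 × 0.012964 = 0.00375955
  P(Z=III)·f_III = 0.20 × 0.0129021 = 0.00258042
  P(Z=IV)·f_IV = 0.07 × 0.0121237 = 0.000848657
Normaliser: 0.000256454 + 0.00375955 + 0.00258042 + 0.000848657 = 0.00744508
P(Group IV | x₁,x₂) ≈ 0.1140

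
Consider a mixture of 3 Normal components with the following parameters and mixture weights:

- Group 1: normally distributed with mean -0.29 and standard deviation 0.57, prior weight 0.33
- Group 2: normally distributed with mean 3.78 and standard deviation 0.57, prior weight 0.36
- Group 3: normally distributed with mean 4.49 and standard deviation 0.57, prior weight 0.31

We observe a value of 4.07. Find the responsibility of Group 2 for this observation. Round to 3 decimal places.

P(component k | x) = P(Z=k)·f_k(x) / marginal(x), where marginal(x) = Σ_j P(Z=j)·f_j(x).
Evaluate each component's likelihood at the observed value:
  L_1 = 1.38023e-13
  L_2 = 0.614932
  L_3 = 0.533505
Multiply by the mixture weights:
  P(Z=1)·L_1 = 0.33 × 1.38023e-13 = 4.55474e-14
  P(Z=2)·L_2 = 0.36 × 0.614932 = 0.221375
  P(Z=3)·L_3 = 0.31 × 0.533505 = 0.165386
Denominator: 4.55474e-14 + 0.221375 + 0.165386 = 0.386762
So the posterior for Group 2 is 0.221375 / 0.386762 ≈ 0.572.

0.572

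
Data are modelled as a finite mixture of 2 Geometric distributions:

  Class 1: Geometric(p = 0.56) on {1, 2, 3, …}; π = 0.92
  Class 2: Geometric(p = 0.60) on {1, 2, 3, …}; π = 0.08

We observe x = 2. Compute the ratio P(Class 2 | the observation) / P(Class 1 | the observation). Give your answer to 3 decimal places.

Only the two components matter; the odds are (P(Z=i) f_i(x)) / (P(Z=j) f_j(x)).
Component likelihoods at x = 2:
  p_1 = 0.56·(1−0.56)^1 = 0.56·0.44 = 0.2464
  p_2 = 0.60·(1−0.60)^1 = 0.60·0.4 = 0.24
0.0192 / 0.226688 ≈ 0.085

0.085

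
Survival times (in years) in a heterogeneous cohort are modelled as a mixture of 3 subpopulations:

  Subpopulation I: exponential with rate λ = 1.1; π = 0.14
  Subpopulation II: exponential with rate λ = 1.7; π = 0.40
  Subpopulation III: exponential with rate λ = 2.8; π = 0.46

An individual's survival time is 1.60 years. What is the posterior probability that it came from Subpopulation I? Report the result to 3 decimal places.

0.308

Apply Bayes' rule: the posterior for each component is proportional to its prior times its likelihood at x.
Component likelihoods at x = 1.60 years:
  L_I = 1.1·e^(−1.1·1.60) = 1.1·e^(−1.7600) = 0.189249
  L_II = 1.7·e^(−1.7·1.60) = 1.7·e^(−2.7200) = 0.111987
  L_III = 2.8·e^(−2.8·1.60) = 2.8·e^(−4.4800) = 0.0317336
Unnormalised posteriors:
  w_I·L_I = 0.14 × 0.189249 = 0.0264949
  w_II·L_II = 0.40 × 0.111987 = 0.0447948
  w_III·L_III = 0.46 × 0.0317336 = 0.0145974
Marginal: 0.0264949 + 0.0447948 + 0.0145974 = 0.0858872
So the posterior for Subpopulation I is 0.0264949 / 0.0858872 ≈ 0.308.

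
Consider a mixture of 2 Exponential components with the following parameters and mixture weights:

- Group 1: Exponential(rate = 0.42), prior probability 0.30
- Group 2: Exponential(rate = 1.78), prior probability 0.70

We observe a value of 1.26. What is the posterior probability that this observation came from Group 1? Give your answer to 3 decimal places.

0.359

By Bayes' theorem, P(k | x) = w_k f_k(x) / Σ_j w_j f_j(x).
Evaluate each component's likelihood at the observed value:
  p_1 = 0.247412
  p_2 = 0.188966
Weight by the priors:
  w_1·p_1 = 0.30 × 0.247412 = 0.0742236
  w_2·p_2 = 0.70 × 0.188966 = 0.132276
Sum: 0.0742236 + 0.132276 = 0.2065
So the posterior for Group 1 is 0.0742236 / 0.2065 ≈ 0.359.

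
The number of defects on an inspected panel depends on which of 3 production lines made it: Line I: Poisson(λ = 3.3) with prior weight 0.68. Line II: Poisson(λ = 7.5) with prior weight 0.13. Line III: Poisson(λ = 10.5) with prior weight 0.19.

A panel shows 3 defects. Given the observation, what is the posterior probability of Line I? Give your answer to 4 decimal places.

0.9612

The responsibility of component k is w_k f_k(x) divided by Σ_j w_j f_j(x).
Poisson probabilities:
  p_I = e^(−3.3)·3.3^3/3! = 0.220912
  p_II = e^(−7.5)·7.5^3/3! = 0.0388887
  p_III = e^(−10.5)·10.5^3/3! = 0.00531281
Multiply by the mixture weights:
  w_I·p_I = 0.68 × 0.220912 = 0.15022
  w_II·p_II = 0.13 × 0.0388887 = 0.00505554
  w_III·p_III = 0.19 × 0.00531281 = 0.00100943
Normaliser: 0.15022 + 0.00505554 + 0.00100943 = 0.156285
Responsibility of Line I: 0.15022 / 0.156285 ≈ 0.9612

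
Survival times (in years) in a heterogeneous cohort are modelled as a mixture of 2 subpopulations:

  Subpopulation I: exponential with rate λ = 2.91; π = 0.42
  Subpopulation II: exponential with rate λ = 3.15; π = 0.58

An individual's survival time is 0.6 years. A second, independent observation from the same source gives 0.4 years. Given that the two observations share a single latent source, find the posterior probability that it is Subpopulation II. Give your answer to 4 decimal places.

Apply Bayes' rule: the posterior for each component is proportional to its prior times its likelihood at x.
Since both observations come from the same component, the likelihood for component k is f_k(x₁)·f_k(x₂).
  L_I = [2.91·e^(−2.91·0.6) = 2.91·e^(−1.7460) = 0.507709] × [0.908603] = 0.461306
  L_II = [3.15·e^(−3.15·0.6) = 3.15·e^(−1.8900) = 0.475876] × [0.89351] = 0.4252
Weight by the priors:
  π_I·L_I = 0.42 × 0.461306 = 0.193748
  π_II·L_II = 0.58 × 0.4252 = 0.246616
Denominator: 0.193748 + 0.246616 = 0.440365
P(Subpopulation II | x₁, x₂) ≈ 0.5600

0.5600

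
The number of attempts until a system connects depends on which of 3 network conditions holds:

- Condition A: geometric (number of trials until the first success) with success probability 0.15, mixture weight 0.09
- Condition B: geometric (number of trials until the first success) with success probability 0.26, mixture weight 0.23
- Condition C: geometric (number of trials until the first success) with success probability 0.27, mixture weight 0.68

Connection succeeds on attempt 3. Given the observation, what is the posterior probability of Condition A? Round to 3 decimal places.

By Bayes' theorem, P(k | x) = P(Z=k) f_k(x) / Σ_j P(Z=j) f_j(x).
Geometric probabilities:
  p_A = 0.108375
  p_B = 0.142376
  p_C = 0.143883
Multiply by the mixture weights:
  P(Z=A)·p_A = 0.09 × 0.108375 = 0.00975375
  P(Z=B)·p_B = 0.23 × 0.142376 = 0.0327465
  P(Z=C)·p_C = 0.68 × 0.143883 = 0.0978404
Normaliser: 0.00975375 + 0.0327465 + 0.0978404 = 0.140341
Responsibility of Condition A: 0.00975375 / 0.140341 ≈ 0.070

0.070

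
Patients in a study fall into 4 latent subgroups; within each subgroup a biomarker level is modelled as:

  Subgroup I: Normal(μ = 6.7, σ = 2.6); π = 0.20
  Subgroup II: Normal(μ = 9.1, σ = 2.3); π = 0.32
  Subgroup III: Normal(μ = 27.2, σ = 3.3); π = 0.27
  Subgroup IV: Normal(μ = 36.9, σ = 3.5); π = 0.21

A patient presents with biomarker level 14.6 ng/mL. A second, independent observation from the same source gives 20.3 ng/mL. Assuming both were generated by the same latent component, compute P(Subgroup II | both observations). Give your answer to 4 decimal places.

0.0128

Apply Bayes' rule: the posterior for each component is proportional to its prior times its likelihood at x.
Since both observations come from the same component, the likelihood for component k is f_k(x₁)·f_k(x₂).
  L_I = [0.00151768] × [1.75623e-07] = 2.6654e-10
  L_II = [0.00994171] × [1.23039e-06] = 1.22322e-08
  L_III = [8.25491e-05] × [0.0135847] = 1.1214e-06
  L_IV = [1.74473e-10] × [1.48656e-06] = 2.59364e-16
Unnormalised posteriors:
  w_I·L_I = 0.20 × 2.6654e-10 = 5.3308e-11
  w_II·L_II = 0.32 × 1.22322e-08 = 3.9143e-09
  w_III·L_III = 0.27 × 1.1214e-06 = 3.02779e-07
  w_IV·L_IV = 0.21 × 2.59364e-16 = 5.44663e-17
Sum: 5.3308e-11 + 3.9143e-09 + 3.02779e-07 + 5.44663e-17 = 3.06747e-07
P(Subgroup II | x) = 3.9143e-09 / 3.06747e-07 ≈ 0.0128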